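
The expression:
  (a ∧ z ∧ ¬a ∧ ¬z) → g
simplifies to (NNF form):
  True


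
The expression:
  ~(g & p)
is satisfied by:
  {p: False, g: False}
  {g: True, p: False}
  {p: True, g: False}


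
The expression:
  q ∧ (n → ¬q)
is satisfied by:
  {q: True, n: False}


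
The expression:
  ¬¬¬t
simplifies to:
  ¬t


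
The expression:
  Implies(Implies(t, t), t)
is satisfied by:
  {t: True}


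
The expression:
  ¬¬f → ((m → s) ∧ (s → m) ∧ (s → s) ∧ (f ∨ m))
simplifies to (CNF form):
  (m ∨ ¬f ∨ ¬m) ∧ (m ∨ ¬f ∨ ¬s) ∧ (s ∨ ¬f ∨ ¬m) ∧ (s ∨ ¬f ∨ ¬s)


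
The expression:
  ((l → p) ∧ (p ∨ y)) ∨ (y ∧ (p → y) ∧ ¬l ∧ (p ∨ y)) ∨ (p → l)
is always true.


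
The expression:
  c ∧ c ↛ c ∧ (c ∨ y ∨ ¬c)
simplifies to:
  False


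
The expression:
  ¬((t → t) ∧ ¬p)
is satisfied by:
  {p: True}


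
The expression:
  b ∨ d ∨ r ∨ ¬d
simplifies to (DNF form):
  True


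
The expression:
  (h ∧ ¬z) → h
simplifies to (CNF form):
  True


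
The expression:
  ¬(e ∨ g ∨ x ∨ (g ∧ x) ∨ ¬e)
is never true.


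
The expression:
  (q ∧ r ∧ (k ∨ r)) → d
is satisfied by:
  {d: True, q: False, r: False}
  {q: False, r: False, d: False}
  {r: True, d: True, q: False}
  {r: True, q: False, d: False}
  {d: True, q: True, r: False}
  {q: True, d: False, r: False}
  {r: True, q: True, d: True}


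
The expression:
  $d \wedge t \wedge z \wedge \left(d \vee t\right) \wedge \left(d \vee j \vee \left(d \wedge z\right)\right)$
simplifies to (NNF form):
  $d \wedge t \wedge z$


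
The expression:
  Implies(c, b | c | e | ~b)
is always true.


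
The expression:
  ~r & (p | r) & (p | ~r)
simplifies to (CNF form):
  p & ~r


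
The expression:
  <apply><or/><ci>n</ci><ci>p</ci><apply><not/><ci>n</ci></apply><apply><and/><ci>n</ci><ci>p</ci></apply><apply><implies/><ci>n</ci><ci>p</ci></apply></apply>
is always true.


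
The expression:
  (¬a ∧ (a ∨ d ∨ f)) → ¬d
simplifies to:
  a ∨ ¬d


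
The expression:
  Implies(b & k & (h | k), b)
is always true.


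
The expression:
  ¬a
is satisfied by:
  {a: False}


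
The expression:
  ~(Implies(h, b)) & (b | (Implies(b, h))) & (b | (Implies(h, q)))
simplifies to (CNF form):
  h & q & ~b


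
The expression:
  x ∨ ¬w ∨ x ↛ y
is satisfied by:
  {x: True, w: False}
  {w: False, x: False}
  {w: True, x: True}


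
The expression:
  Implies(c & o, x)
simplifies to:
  x | ~c | ~o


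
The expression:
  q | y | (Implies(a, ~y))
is always true.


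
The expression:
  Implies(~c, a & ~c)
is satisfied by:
  {a: True, c: True}
  {a: True, c: False}
  {c: True, a: False}


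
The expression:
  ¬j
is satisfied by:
  {j: False}


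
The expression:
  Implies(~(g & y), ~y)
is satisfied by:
  {g: True, y: False}
  {y: False, g: False}
  {y: True, g: True}


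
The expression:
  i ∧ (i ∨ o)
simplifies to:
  i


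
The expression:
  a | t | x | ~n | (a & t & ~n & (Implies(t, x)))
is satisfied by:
  {a: True, x: True, t: True, n: False}
  {a: True, x: True, t: False, n: False}
  {a: True, t: True, n: False, x: False}
  {a: True, t: False, n: False, x: False}
  {x: True, t: True, n: False, a: False}
  {x: True, t: False, n: False, a: False}
  {t: True, x: False, n: False, a: False}
  {t: False, x: False, n: False, a: False}
  {a: True, x: True, n: True, t: True}
  {a: True, x: True, n: True, t: False}
  {a: True, n: True, t: True, x: False}
  {a: True, n: True, t: False, x: False}
  {n: True, x: True, t: True, a: False}
  {n: True, x: True, t: False, a: False}
  {n: True, t: True, x: False, a: False}


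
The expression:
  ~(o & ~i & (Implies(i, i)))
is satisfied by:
  {i: True, o: False}
  {o: False, i: False}
  {o: True, i: True}


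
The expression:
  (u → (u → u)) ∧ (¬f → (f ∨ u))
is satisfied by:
  {u: True, f: True}
  {u: True, f: False}
  {f: True, u: False}


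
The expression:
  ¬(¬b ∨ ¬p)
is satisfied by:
  {p: True, b: True}


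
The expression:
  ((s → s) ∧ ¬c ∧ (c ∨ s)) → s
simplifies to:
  True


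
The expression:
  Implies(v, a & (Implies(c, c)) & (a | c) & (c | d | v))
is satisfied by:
  {a: True, v: False}
  {v: False, a: False}
  {v: True, a: True}


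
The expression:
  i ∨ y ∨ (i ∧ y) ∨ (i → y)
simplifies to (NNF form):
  True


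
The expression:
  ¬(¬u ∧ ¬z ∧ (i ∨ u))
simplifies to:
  u ∨ z ∨ ¬i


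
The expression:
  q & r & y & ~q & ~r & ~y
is never true.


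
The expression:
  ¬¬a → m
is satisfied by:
  {m: True, a: False}
  {a: False, m: False}
  {a: True, m: True}


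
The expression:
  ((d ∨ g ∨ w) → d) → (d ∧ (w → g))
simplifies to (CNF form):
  (d ∨ g ∨ w) ∧ (d ∨ g ∨ ¬d) ∧ (g ∨ w ∨ ¬w) ∧ (g ∨ ¬d ∨ ¬w)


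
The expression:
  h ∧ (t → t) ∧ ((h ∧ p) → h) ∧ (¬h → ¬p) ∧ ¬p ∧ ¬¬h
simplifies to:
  h ∧ ¬p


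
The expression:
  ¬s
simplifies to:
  ¬s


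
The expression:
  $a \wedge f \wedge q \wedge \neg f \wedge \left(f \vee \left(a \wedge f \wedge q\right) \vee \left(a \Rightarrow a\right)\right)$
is never true.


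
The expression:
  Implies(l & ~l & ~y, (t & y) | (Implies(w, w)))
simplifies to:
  True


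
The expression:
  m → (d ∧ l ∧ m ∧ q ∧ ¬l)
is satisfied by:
  {m: False}


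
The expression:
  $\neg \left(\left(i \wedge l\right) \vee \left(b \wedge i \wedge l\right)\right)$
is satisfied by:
  {l: False, i: False}
  {i: True, l: False}
  {l: True, i: False}


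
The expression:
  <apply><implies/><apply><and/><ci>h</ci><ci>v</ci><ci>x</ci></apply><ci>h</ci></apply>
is always true.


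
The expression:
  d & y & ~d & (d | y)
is never true.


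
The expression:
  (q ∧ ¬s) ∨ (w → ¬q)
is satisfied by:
  {s: False, q: False, w: False}
  {w: True, s: False, q: False}
  {q: True, s: False, w: False}
  {w: True, q: True, s: False}
  {s: True, w: False, q: False}
  {w: True, s: True, q: False}
  {q: True, s: True, w: False}


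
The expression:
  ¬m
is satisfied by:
  {m: False}


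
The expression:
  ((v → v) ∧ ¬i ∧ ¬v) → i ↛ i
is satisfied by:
  {i: True, v: True}
  {i: True, v: False}
  {v: True, i: False}


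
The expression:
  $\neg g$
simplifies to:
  $\neg g$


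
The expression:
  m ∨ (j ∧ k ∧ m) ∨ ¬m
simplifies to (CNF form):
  True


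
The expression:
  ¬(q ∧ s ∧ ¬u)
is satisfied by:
  {u: True, s: False, q: False}
  {s: False, q: False, u: False}
  {q: True, u: True, s: False}
  {q: True, s: False, u: False}
  {u: True, s: True, q: False}
  {s: True, u: False, q: False}
  {q: True, s: True, u: True}


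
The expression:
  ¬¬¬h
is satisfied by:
  {h: False}


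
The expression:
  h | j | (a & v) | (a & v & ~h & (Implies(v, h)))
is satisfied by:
  {a: True, h: True, j: True, v: True}
  {a: True, h: True, j: True, v: False}
  {h: True, j: True, v: True, a: False}
  {h: True, j: True, v: False, a: False}
  {a: True, h: True, v: True, j: False}
  {a: True, h: True, v: False, j: False}
  {h: True, v: True, j: False, a: False}
  {h: True, v: False, j: False, a: False}
  {a: True, j: True, v: True, h: False}
  {a: True, j: True, v: False, h: False}
  {j: True, v: True, h: False, a: False}
  {j: True, h: False, v: False, a: False}
  {a: True, v: True, h: False, j: False}


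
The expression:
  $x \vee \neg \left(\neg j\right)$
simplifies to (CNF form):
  $j \vee x$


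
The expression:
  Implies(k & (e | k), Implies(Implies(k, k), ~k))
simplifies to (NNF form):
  ~k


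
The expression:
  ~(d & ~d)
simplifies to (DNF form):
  True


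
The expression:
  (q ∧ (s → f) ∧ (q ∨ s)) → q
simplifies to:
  True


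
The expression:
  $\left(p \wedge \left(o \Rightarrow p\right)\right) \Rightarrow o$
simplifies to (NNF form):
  $o \vee \neg p$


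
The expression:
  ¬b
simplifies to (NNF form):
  ¬b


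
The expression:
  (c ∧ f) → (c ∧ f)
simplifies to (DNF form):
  True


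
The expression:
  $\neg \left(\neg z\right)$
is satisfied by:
  {z: True}


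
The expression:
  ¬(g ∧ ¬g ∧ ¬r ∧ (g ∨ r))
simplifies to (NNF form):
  True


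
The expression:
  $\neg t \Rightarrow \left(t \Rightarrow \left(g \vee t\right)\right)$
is always true.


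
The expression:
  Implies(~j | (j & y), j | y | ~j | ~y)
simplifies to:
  True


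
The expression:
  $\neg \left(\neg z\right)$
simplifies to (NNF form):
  $z$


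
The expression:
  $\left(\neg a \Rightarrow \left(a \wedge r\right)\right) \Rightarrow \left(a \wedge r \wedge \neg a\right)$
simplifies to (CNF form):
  $\neg a$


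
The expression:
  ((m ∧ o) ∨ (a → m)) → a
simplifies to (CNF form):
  a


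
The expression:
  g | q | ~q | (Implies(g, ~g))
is always true.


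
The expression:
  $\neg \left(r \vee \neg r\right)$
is never true.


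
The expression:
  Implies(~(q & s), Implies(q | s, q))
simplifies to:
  q | ~s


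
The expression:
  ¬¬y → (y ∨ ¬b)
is always true.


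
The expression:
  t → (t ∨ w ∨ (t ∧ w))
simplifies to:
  True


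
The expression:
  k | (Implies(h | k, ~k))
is always true.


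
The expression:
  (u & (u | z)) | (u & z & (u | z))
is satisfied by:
  {u: True}


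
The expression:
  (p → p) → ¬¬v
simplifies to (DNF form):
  v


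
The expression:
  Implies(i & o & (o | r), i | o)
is always true.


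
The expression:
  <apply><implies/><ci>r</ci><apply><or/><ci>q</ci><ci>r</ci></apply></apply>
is always true.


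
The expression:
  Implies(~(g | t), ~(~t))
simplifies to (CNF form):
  g | t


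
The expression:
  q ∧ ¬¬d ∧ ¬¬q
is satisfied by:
  {d: True, q: True}


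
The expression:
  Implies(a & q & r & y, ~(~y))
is always true.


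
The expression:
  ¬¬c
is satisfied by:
  {c: True}


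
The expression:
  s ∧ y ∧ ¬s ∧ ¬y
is never true.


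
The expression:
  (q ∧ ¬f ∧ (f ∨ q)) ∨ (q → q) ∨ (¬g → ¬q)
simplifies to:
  True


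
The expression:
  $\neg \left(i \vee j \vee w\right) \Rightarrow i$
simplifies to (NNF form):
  $i \vee j \vee w$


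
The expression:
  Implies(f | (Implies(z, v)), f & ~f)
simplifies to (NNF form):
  z & ~f & ~v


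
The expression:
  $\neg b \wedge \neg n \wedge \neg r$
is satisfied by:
  {n: False, r: False, b: False}


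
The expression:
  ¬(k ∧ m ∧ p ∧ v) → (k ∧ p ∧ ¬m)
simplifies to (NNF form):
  k ∧ p ∧ (v ∨ ¬m)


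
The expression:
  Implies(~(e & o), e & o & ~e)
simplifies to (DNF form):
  e & o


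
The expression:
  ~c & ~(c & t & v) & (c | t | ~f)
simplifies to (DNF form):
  (t & ~c) | (~c & ~f)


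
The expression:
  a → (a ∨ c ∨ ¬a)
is always true.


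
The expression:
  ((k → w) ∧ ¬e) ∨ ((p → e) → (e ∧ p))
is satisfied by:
  {w: True, p: True, k: False, e: False}
  {p: True, k: False, e: False, w: False}
  {w: True, p: True, k: True, e: False}
  {p: True, k: True, e: False, w: False}
  {p: True, e: True, w: True, k: False}
  {p: True, e: True, k: False, w: False}
  {w: True, p: True, e: True, k: True}
  {p: True, e: True, k: True, w: False}
  {w: True, k: False, e: False, p: False}
  {w: False, k: False, e: False, p: False}
  {w: True, k: True, e: False, p: False}


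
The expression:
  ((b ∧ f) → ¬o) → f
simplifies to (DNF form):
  f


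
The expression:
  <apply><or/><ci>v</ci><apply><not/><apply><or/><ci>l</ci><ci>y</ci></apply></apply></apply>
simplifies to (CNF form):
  <apply><and/><apply><or/><ci>v</ci><apply><not/><ci>l</ci></apply></apply><apply><or/><ci>v</ci><apply><not/><ci>y</ci></apply></apply></apply>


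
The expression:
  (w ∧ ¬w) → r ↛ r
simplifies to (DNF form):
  True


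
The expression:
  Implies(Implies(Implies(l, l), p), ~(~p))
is always true.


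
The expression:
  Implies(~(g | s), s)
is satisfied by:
  {g: True, s: True}
  {g: True, s: False}
  {s: True, g: False}


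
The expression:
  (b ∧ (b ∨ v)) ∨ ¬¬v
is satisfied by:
  {b: True, v: True}
  {b: True, v: False}
  {v: True, b: False}


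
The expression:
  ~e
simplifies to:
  ~e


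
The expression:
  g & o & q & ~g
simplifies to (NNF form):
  False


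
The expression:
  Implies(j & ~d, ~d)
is always true.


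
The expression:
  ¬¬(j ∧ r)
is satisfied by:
  {r: True, j: True}


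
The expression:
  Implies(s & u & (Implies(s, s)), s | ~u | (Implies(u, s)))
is always true.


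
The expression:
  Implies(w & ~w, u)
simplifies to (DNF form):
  True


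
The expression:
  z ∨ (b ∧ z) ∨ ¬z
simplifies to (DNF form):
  True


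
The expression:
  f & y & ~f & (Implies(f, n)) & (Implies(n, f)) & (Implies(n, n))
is never true.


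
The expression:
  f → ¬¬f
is always true.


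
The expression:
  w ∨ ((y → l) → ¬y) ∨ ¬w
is always true.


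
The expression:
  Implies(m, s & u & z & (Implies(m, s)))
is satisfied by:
  {s: True, u: True, z: True, m: False}
  {s: True, u: True, z: False, m: False}
  {s: True, z: True, u: False, m: False}
  {s: True, z: False, u: False, m: False}
  {u: True, z: True, s: False, m: False}
  {u: True, s: False, z: False, m: False}
  {u: False, z: True, s: False, m: False}
  {u: False, s: False, z: False, m: False}
  {s: True, m: True, u: True, z: True}


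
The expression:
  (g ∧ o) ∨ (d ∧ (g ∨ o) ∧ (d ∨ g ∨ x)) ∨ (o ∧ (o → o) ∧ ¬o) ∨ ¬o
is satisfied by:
  {d: True, g: True, o: False}
  {d: True, o: False, g: False}
  {g: True, o: False, d: False}
  {g: False, o: False, d: False}
  {d: True, g: True, o: True}
  {d: True, o: True, g: False}
  {g: True, o: True, d: False}


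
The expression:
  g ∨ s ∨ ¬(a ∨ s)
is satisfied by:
  {g: True, s: True, a: False}
  {g: True, s: False, a: False}
  {s: True, g: False, a: False}
  {g: False, s: False, a: False}
  {a: True, g: True, s: True}
  {a: True, g: True, s: False}
  {a: True, s: True, g: False}


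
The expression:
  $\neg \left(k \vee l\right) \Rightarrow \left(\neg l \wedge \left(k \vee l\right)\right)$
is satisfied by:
  {k: True, l: True}
  {k: True, l: False}
  {l: True, k: False}


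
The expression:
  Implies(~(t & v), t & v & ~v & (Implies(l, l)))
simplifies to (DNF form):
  t & v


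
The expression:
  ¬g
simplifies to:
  ¬g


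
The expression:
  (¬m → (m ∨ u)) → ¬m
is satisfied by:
  {m: False}


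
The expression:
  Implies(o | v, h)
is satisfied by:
  {h: True, v: False, o: False}
  {o: True, h: True, v: False}
  {h: True, v: True, o: False}
  {o: True, h: True, v: True}
  {o: False, v: False, h: False}


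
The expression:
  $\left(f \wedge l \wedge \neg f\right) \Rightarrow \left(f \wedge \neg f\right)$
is always true.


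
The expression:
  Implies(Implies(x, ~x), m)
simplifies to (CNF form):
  m | x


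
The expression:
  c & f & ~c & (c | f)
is never true.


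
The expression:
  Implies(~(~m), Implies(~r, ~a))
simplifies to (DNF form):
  r | ~a | ~m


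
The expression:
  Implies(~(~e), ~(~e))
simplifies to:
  True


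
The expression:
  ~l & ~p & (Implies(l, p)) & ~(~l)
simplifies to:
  False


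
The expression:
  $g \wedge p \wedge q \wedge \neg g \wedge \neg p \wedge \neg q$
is never true.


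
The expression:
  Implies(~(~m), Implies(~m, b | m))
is always true.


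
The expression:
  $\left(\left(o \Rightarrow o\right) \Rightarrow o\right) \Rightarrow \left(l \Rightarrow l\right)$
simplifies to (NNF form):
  $\text{True}$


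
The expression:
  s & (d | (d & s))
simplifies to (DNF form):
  d & s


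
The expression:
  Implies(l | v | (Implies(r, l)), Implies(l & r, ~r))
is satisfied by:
  {l: False, r: False}
  {r: True, l: False}
  {l: True, r: False}


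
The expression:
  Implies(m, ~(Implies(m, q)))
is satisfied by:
  {m: False, q: False}
  {q: True, m: False}
  {m: True, q: False}


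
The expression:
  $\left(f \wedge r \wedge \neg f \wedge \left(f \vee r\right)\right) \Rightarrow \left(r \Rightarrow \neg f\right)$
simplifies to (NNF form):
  $\text{True}$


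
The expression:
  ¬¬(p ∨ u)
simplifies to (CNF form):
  p ∨ u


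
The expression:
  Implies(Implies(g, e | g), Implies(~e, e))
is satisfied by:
  {e: True}


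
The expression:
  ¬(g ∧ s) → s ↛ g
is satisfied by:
  {s: True}


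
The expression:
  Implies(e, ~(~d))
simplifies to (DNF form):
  d | ~e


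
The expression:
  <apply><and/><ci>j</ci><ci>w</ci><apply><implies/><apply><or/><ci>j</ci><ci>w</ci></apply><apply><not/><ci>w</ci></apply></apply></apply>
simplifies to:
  <false/>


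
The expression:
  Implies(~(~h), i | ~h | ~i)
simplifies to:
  True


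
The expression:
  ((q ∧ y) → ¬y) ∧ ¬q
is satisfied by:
  {q: False}


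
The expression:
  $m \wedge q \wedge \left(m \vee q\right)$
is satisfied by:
  {m: True, q: True}


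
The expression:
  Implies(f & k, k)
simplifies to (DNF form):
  True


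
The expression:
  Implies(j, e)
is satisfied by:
  {e: True, j: False}
  {j: False, e: False}
  {j: True, e: True}


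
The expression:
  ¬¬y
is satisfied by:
  {y: True}


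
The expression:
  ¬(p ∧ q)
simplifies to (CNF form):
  ¬p ∨ ¬q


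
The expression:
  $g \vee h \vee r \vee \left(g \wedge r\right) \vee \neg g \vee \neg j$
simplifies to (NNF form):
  $\text{True}$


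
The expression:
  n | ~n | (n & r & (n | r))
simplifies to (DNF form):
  True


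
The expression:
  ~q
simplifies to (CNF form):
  ~q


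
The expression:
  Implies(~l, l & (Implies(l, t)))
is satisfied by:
  {l: True}


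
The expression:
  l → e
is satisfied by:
  {e: True, l: False}
  {l: False, e: False}
  {l: True, e: True}


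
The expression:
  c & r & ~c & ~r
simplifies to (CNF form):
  False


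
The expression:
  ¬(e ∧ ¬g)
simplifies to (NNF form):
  g ∨ ¬e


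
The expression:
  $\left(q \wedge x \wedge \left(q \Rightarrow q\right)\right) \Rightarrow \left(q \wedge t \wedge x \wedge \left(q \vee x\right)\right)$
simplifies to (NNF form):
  $t \vee \neg q \vee \neg x$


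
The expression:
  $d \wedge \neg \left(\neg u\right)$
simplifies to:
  $d \wedge u$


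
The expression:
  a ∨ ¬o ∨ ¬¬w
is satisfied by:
  {a: True, w: True, o: False}
  {a: True, w: False, o: False}
  {w: True, a: False, o: False}
  {a: False, w: False, o: False}
  {a: True, o: True, w: True}
  {a: True, o: True, w: False}
  {o: True, w: True, a: False}


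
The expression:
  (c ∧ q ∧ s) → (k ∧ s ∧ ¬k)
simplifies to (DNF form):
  ¬c ∨ ¬q ∨ ¬s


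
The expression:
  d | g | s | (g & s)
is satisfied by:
  {d: True, g: True, s: True}
  {d: True, g: True, s: False}
  {d: True, s: True, g: False}
  {d: True, s: False, g: False}
  {g: True, s: True, d: False}
  {g: True, s: False, d: False}
  {s: True, g: False, d: False}


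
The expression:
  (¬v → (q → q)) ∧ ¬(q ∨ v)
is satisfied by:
  {q: False, v: False}


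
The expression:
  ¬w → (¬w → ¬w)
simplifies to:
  True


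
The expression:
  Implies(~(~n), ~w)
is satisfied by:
  {w: False, n: False}
  {n: True, w: False}
  {w: True, n: False}


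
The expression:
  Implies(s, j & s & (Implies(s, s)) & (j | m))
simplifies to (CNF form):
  j | ~s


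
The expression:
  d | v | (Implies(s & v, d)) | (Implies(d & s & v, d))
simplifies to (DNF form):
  True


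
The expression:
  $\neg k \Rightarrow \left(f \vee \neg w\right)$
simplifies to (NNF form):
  $f \vee k \vee \neg w$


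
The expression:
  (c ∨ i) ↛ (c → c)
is never true.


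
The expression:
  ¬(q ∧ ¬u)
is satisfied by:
  {u: True, q: False}
  {q: False, u: False}
  {q: True, u: True}


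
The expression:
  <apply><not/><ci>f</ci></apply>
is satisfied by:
  {f: False}


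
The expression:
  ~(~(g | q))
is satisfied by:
  {q: True, g: True}
  {q: True, g: False}
  {g: True, q: False}


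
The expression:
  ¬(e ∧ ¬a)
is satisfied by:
  {a: True, e: False}
  {e: False, a: False}
  {e: True, a: True}


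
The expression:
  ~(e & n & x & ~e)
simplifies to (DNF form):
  True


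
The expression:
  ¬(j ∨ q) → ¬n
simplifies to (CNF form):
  j ∨ q ∨ ¬n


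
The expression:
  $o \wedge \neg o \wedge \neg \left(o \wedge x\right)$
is never true.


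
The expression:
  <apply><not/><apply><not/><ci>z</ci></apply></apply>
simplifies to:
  <ci>z</ci>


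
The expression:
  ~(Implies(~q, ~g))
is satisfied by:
  {g: True, q: False}


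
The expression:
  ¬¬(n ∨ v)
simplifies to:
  n ∨ v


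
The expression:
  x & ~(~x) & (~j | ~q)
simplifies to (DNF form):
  (x & ~j) | (x & ~q)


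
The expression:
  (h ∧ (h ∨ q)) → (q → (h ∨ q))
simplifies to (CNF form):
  True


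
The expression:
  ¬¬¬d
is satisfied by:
  {d: False}


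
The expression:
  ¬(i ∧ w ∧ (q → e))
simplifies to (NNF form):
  (q ∧ ¬e) ∨ ¬i ∨ ¬w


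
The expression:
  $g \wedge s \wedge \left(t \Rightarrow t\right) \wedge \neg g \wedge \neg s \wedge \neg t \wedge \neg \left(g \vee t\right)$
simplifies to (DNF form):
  $\text{False}$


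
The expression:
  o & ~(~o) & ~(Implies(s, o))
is never true.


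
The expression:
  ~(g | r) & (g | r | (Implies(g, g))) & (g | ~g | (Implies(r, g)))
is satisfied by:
  {g: False, r: False}


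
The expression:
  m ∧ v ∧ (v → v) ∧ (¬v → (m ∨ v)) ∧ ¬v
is never true.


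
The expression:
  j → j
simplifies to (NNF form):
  True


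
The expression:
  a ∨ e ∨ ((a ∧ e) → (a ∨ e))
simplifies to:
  True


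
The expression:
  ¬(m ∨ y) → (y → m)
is always true.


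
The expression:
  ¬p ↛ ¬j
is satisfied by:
  {j: True, p: False}


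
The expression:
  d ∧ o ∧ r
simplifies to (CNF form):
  d ∧ o ∧ r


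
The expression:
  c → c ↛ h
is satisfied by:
  {h: False, c: False}
  {c: True, h: False}
  {h: True, c: False}


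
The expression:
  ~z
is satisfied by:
  {z: False}


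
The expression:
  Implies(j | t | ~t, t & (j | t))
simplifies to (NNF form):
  t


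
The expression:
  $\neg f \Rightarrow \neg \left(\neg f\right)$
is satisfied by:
  {f: True}


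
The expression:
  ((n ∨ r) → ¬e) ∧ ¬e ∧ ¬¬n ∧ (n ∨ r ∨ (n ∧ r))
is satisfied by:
  {n: True, e: False}


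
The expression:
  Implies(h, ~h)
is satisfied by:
  {h: False}


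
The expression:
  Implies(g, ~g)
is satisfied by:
  {g: False}


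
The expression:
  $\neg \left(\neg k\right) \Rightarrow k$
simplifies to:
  $\text{True}$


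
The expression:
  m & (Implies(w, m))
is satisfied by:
  {m: True}


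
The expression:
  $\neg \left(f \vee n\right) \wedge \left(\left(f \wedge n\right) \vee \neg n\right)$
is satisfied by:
  {n: False, f: False}


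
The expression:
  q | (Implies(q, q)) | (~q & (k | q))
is always true.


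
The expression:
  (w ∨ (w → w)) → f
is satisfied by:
  {f: True}


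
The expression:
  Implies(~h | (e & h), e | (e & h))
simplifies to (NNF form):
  e | h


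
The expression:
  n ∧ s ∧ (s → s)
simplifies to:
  n ∧ s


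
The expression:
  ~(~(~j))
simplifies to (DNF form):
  ~j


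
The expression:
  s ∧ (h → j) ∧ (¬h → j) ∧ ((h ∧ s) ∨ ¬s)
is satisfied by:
  {h: True, j: True, s: True}


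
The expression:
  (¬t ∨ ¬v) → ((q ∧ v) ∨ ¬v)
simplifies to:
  q ∨ t ∨ ¬v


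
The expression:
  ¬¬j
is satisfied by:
  {j: True}


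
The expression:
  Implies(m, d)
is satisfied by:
  {d: True, m: False}
  {m: False, d: False}
  {m: True, d: True}


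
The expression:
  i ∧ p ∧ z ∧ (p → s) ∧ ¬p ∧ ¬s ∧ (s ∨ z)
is never true.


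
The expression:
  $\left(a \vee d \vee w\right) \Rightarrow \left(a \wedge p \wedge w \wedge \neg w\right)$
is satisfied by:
  {d: False, w: False, a: False}


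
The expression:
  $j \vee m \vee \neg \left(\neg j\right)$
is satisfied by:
  {m: True, j: True}
  {m: True, j: False}
  {j: True, m: False}


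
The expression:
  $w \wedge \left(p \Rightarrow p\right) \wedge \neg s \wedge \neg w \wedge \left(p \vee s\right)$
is never true.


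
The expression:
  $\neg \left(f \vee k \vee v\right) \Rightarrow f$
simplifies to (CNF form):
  $f \vee k \vee v$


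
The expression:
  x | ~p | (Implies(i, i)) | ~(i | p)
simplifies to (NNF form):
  True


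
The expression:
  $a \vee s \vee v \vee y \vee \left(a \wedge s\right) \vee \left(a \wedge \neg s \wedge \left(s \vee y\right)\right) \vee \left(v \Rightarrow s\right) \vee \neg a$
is always true.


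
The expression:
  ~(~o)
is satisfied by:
  {o: True}


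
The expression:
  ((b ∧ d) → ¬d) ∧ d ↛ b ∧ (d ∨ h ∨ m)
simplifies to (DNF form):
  d ∧ ¬b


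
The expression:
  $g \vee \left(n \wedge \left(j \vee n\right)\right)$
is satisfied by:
  {n: True, g: True}
  {n: True, g: False}
  {g: True, n: False}


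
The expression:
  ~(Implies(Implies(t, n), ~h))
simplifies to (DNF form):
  (h & n) | (h & ~t)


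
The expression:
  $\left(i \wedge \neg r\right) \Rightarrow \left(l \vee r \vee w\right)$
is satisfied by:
  {r: True, l: True, w: True, i: False}
  {r: True, l: True, w: False, i: False}
  {r: True, w: True, l: False, i: False}
  {r: True, w: False, l: False, i: False}
  {l: True, w: True, r: False, i: False}
  {l: True, r: False, w: False, i: False}
  {l: False, w: True, r: False, i: False}
  {l: False, r: False, w: False, i: False}
  {r: True, i: True, l: True, w: True}
  {r: True, i: True, l: True, w: False}
  {r: True, i: True, w: True, l: False}
  {r: True, i: True, w: False, l: False}
  {i: True, l: True, w: True, r: False}
  {i: True, l: True, w: False, r: False}
  {i: True, w: True, l: False, r: False}


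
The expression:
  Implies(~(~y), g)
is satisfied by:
  {g: True, y: False}
  {y: False, g: False}
  {y: True, g: True}


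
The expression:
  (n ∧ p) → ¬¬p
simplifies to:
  True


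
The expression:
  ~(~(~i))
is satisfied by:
  {i: False}


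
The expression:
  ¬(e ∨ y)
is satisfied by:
  {e: False, y: False}


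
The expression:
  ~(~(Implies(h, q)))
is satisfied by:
  {q: True, h: False}
  {h: False, q: False}
  {h: True, q: True}


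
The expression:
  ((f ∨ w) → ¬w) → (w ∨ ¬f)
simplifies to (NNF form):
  w ∨ ¬f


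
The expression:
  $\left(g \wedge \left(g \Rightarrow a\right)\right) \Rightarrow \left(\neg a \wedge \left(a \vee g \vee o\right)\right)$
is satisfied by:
  {g: False, a: False}
  {a: True, g: False}
  {g: True, a: False}


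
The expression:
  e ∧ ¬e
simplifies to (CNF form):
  False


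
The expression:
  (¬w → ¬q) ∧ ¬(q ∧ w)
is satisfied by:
  {q: False}


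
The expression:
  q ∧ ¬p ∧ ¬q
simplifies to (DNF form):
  False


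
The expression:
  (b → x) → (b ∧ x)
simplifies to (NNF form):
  b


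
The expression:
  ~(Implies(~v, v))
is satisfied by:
  {v: False}


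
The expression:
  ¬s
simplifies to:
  ¬s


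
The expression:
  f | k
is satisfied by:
  {k: True, f: True}
  {k: True, f: False}
  {f: True, k: False}


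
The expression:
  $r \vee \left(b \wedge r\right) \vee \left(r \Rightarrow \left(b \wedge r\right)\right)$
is always true.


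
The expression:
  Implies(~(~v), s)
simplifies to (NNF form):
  s | ~v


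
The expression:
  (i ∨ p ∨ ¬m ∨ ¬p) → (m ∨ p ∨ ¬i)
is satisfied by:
  {m: True, p: True, i: False}
  {m: True, p: False, i: False}
  {p: True, m: False, i: False}
  {m: False, p: False, i: False}
  {i: True, m: True, p: True}
  {i: True, m: True, p: False}
  {i: True, p: True, m: False}


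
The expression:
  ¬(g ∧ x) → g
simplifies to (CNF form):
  g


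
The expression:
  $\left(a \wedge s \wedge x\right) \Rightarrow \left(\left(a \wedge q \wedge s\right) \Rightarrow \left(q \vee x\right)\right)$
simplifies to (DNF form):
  $\text{True}$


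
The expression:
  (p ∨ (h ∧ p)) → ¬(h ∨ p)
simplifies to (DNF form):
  ¬p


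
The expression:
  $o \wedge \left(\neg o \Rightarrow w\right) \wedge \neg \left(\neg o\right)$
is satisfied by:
  {o: True}


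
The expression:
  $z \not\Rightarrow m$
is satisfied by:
  {z: True, m: False}


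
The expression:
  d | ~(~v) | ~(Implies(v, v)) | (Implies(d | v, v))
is always true.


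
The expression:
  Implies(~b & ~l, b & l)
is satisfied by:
  {b: True, l: True}
  {b: True, l: False}
  {l: True, b: False}


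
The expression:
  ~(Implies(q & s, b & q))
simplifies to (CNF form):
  q & s & ~b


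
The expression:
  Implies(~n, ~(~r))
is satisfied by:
  {r: True, n: True}
  {r: True, n: False}
  {n: True, r: False}


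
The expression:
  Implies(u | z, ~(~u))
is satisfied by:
  {u: True, z: False}
  {z: False, u: False}
  {z: True, u: True}


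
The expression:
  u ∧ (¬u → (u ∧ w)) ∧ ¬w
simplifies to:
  u ∧ ¬w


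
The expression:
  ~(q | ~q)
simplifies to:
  False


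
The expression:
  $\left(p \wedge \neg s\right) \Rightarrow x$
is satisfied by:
  {x: True, s: True, p: False}
  {x: True, p: False, s: False}
  {s: True, p: False, x: False}
  {s: False, p: False, x: False}
  {x: True, s: True, p: True}
  {x: True, p: True, s: False}
  {s: True, p: True, x: False}


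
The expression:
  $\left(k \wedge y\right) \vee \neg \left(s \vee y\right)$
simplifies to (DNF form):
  $\left(k \wedge y\right) \vee \left(\neg s \wedge \neg y\right)$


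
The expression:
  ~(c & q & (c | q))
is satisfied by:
  {c: False, q: False}
  {q: True, c: False}
  {c: True, q: False}


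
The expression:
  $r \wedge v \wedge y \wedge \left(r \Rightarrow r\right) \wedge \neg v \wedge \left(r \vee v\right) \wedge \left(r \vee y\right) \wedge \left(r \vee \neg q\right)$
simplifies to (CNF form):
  $\text{False}$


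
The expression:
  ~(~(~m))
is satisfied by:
  {m: False}


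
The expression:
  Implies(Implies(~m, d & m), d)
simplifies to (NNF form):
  d | ~m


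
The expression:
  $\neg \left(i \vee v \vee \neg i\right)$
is never true.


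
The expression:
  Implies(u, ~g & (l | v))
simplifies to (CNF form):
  (~g | ~u) & (l | v | ~u) & (l | ~g | ~u) & (v | ~g | ~u)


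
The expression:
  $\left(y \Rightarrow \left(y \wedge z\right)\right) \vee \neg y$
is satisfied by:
  {z: True, y: False}
  {y: False, z: False}
  {y: True, z: True}


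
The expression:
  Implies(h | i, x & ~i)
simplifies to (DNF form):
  (x & ~i) | (~h & ~i)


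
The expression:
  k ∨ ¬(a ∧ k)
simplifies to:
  True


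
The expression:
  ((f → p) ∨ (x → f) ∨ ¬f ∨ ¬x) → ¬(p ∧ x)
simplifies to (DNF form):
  ¬p ∨ ¬x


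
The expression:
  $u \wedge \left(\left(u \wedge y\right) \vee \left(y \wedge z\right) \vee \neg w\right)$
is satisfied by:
  {y: True, u: True, w: False}
  {u: True, w: False, y: False}
  {y: True, w: True, u: True}


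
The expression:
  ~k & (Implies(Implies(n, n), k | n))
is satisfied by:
  {n: True, k: False}


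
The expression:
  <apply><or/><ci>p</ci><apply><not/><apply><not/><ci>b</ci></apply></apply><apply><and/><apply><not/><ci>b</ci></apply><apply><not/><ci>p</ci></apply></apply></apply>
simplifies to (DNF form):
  <true/>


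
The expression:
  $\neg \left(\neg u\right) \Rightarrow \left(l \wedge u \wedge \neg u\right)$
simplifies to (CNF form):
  $\neg u$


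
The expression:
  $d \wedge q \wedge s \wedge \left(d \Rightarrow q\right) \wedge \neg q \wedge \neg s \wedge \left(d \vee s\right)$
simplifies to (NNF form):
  $\text{False}$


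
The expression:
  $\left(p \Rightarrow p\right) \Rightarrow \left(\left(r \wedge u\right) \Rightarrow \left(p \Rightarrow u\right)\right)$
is always true.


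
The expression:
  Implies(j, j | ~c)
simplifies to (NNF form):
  True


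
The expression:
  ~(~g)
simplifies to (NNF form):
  g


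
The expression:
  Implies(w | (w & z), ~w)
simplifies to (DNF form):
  ~w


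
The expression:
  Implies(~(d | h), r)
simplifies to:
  d | h | r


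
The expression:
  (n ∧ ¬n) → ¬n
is always true.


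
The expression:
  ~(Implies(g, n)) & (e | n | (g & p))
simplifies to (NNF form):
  g & ~n & (e | p)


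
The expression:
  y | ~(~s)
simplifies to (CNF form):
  s | y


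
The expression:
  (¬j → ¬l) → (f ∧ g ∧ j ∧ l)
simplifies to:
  l ∧ (f ∨ ¬j) ∧ (g ∨ ¬j)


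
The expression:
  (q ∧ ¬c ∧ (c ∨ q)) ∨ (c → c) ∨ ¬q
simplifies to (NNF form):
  True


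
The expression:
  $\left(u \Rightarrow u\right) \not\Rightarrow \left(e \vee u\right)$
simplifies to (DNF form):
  $\neg e \wedge \neg u$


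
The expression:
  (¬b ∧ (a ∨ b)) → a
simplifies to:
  True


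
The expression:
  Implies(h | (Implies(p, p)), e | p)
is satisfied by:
  {e: True, p: True}
  {e: True, p: False}
  {p: True, e: False}


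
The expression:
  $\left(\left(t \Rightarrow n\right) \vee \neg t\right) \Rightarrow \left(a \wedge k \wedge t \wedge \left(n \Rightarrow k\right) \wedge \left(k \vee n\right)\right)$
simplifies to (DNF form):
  $\left(t \wedge \neg n\right) \vee \left(a \wedge k \wedge t\right) \vee \left(a \wedge t \wedge \neg n\right) \vee \left(k \wedge t \wedge \neg n\right)$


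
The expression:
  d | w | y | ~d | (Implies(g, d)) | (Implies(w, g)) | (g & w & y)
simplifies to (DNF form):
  True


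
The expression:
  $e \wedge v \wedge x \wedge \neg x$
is never true.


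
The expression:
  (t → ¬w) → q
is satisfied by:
  {q: True, w: True, t: True}
  {q: True, w: True, t: False}
  {q: True, t: True, w: False}
  {q: True, t: False, w: False}
  {w: True, t: True, q: False}


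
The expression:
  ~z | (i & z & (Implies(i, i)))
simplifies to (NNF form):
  i | ~z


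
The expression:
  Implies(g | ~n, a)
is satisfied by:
  {a: True, n: True, g: False}
  {a: True, n: False, g: False}
  {a: True, g: True, n: True}
  {a: True, g: True, n: False}
  {n: True, g: False, a: False}


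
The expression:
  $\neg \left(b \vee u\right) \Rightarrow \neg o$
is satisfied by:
  {b: True, u: True, o: False}
  {b: True, o: False, u: False}
  {u: True, o: False, b: False}
  {u: False, o: False, b: False}
  {b: True, u: True, o: True}
  {b: True, o: True, u: False}
  {u: True, o: True, b: False}


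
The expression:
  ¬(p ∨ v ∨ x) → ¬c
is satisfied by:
  {x: True, p: True, v: True, c: False}
  {x: True, p: True, c: False, v: False}
  {x: True, v: True, c: False, p: False}
  {x: True, c: False, v: False, p: False}
  {p: True, v: True, c: False, x: False}
  {p: True, c: False, v: False, x: False}
  {v: True, p: False, c: False, x: False}
  {p: False, c: False, v: False, x: False}
  {p: True, x: True, c: True, v: True}
  {p: True, x: True, c: True, v: False}
  {x: True, c: True, v: True, p: False}
  {x: True, c: True, p: False, v: False}
  {v: True, c: True, p: True, x: False}
  {c: True, p: True, x: False, v: False}
  {c: True, v: True, x: False, p: False}


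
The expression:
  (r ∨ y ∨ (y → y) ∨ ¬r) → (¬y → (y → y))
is always true.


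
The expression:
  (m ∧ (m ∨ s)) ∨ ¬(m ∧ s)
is always true.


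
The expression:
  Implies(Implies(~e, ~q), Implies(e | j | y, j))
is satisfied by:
  {j: True, q: True, e: False, y: False}
  {j: True, q: False, e: False, y: False}
  {y: True, j: True, q: True, e: False}
  {y: True, j: True, q: False, e: False}
  {e: True, j: True, q: True, y: False}
  {e: True, j: True, q: False, y: False}
  {e: True, j: True, y: True, q: True}
  {e: True, j: True, y: True, q: False}
  {q: True, e: False, j: False, y: False}
  {e: False, q: False, j: False, y: False}
  {y: True, q: True, e: False, j: False}


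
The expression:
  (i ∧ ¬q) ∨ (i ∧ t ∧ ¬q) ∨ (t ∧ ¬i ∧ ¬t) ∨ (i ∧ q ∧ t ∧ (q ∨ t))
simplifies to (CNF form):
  i ∧ (t ∨ ¬q)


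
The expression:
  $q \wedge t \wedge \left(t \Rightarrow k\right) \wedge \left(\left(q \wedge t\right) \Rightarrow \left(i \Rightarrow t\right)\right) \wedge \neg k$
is never true.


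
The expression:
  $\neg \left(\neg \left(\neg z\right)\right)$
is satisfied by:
  {z: False}


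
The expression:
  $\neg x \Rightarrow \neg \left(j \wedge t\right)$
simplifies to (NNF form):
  $x \vee \neg j \vee \neg t$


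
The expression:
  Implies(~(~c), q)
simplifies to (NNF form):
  q | ~c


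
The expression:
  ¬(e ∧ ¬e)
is always true.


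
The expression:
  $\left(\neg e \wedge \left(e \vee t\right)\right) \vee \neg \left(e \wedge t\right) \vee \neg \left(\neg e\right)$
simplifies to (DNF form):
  $\text{True}$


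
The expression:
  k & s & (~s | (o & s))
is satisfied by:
  {s: True, o: True, k: True}


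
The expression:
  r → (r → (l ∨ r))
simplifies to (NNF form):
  True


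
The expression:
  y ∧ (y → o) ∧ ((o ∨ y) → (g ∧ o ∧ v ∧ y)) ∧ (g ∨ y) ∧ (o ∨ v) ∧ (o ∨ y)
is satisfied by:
  {g: True, o: True, y: True, v: True}


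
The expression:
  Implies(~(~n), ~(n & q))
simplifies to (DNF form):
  ~n | ~q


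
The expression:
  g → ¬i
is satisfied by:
  {g: False, i: False}
  {i: True, g: False}
  {g: True, i: False}


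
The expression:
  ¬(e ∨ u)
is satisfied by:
  {u: False, e: False}


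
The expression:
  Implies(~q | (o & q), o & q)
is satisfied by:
  {q: True}


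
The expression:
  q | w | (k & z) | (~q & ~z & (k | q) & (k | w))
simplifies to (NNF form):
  k | q | w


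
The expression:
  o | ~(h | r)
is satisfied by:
  {o: True, h: False, r: False}
  {r: True, o: True, h: False}
  {o: True, h: True, r: False}
  {r: True, o: True, h: True}
  {r: False, h: False, o: False}


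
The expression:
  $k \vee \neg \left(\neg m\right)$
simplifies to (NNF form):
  $k \vee m$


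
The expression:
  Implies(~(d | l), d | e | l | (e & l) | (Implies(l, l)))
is always true.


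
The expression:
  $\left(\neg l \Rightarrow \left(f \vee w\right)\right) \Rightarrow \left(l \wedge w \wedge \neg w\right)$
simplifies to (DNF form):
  $\neg f \wedge \neg l \wedge \neg w$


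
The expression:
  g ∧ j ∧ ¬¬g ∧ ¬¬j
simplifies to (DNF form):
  g ∧ j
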